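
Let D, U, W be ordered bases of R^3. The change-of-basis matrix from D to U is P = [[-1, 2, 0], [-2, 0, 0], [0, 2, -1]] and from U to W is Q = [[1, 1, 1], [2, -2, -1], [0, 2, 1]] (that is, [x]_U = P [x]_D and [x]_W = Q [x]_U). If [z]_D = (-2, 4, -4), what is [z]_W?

First [z]_U = P [z]_D = (10, 4, 12).
Then [z]_W = Q [z]_U = (26, 0, 20).

(26, 0, 20)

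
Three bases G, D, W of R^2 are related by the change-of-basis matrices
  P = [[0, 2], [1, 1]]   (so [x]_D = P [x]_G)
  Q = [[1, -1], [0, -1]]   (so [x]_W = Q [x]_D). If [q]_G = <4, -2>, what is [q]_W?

<-6, -2>

Apply P to get D-coordinates <-4, 2>, then Q to get W-coordinates.
The result is [q]_W = <-6, -2>.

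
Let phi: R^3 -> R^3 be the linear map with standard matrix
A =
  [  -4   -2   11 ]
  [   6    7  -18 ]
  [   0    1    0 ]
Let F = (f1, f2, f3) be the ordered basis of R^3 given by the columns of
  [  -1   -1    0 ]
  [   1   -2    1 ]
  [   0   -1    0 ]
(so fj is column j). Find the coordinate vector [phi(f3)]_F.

Column 3 of [phi]_F is the F-coordinate vector of phi(f3).
In standard coordinates phi(f3) = A f3 = (-2, 7, 1).
Converting to F: (-2, 7, 1) = 3f1 - f2 + 2f3, so the coordinate vector is (3, -1, 2).

(3, -1, 2)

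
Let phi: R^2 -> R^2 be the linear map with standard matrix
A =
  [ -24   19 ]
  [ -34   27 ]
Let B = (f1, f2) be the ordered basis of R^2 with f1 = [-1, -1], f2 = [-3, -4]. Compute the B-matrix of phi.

Let P have columns f1, f2. Then [phi]_B = P^(-1) A P.
Here det P = 1, so P^(-1) is integer; computing A P first and then P^(-1)(A P) gives [[1, -2], [-2, 2]].

[[1, -2], [-2, 2]]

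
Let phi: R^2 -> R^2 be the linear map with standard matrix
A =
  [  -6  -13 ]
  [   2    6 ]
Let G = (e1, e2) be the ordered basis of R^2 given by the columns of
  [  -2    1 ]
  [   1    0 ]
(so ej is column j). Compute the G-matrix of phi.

[[2, 2], [3, -2]]

With P the matrix whose columns are e1, e2, [phi]_G = P^(-1) A P.
Column by column: phi(e1) = A e1 = [-1, 2]; its G-coordinates [2, 3] give column 1.
Continuing for each basis vector yields [phi]_G = [[2, 2], [3, -2]].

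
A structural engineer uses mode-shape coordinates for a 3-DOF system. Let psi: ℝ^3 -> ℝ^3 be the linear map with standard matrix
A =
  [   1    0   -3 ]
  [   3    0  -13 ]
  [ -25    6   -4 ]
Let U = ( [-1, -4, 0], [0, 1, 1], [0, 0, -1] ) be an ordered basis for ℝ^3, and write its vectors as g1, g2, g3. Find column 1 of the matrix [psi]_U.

[1, 1, 0]

Compute psi(g1) = A g1 = [-1, -3, 1] in standard coordinates.
Then write this in U-coordinates: solve for y in y_1 g1 + ... + y_3 g3 = [-1, -3, 1].
This gives y = [1, 1, 0], which is column 1 of [psi]_U.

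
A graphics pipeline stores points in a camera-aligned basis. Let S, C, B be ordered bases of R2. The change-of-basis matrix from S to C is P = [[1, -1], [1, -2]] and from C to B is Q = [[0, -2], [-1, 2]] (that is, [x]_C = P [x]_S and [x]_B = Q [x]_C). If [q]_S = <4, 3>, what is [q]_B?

Composing the changes, [q]_B = Q P [q]_S.
Q P = [[-2, 4], [1, -3]]; applying this to <4, 3> gives <4, -5>.

<4, -5>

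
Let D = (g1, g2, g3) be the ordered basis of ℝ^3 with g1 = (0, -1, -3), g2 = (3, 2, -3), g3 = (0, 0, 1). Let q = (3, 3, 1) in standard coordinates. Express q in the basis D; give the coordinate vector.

We seek scalars with c_1 g1 + ... + c_3 g3 = q; equivalently solve M c = q where the columns of M are g1, ..., g3.
Gaussian elimination on [M | q] yields c = (-1, 1, 1).
Check: -g1 + g2 + g3 = (3, 3, 1).

(-1, 1, 1)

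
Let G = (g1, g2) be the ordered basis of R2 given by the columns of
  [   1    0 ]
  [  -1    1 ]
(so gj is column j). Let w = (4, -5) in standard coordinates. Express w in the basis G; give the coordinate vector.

(4, -1)

Write w = c_1 g1 + c_2 g2 and solve for the c_i.
System: c_1 + 0c_2 = 4, -c_1 + c_2 = -5; solving gives c_1 = 4, c_2 = -1.
Check: 4g1 - g2 = (4, -5).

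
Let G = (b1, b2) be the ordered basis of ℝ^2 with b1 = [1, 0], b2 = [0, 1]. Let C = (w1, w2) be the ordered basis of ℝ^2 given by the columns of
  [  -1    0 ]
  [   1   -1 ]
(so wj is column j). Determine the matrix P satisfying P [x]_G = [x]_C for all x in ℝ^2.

Column j of P is [bj]_C, since P maps G-coordinates to C-coordinates.
Expressing b1 in C: b1 = -w1 - w2, so column 1 of P is [-1, -1].
Doing the same for each bj gives P = [[-1, 0], [-1, -1]].

[[-1, 0], [-1, -1]]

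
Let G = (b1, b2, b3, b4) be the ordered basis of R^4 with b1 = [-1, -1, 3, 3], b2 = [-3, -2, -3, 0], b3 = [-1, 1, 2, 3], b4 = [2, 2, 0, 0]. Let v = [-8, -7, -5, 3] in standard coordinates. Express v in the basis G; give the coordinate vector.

Write v = c_1 b1 + ... + c_4 b4 and solve for the c_i.
Gaussian elimination on [M | v] yields c = (2, 3, -1, 1).
Check: 2b1 + 3b2 - b3 + b4 = [-8, -7, -5, 3].

[2, 3, -1, 1]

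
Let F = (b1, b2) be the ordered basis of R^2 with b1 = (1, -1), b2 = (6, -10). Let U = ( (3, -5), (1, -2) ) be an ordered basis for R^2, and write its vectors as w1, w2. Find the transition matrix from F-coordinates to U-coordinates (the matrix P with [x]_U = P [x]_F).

[[1, 2], [-2, 0]]

Take x = bj: its F-coordinates are the j-th standard unit vector, so P e_j — column j of P — equals [bj]_U.
b1 = w1 - 2w2, giving column 1 = (1, -2); repeating for each j gives P = [[1, 2], [-2, 0]].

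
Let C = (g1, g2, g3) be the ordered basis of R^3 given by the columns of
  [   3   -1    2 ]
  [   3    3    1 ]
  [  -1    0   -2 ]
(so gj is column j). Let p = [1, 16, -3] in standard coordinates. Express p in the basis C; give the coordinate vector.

We seek scalars with c_1 g1 + ... + c_3 g3 = p; equivalently solve M c = p where the columns of M are g1, ..., g3.
Solving this 3x3 system gives c = (1, 4, 1).
Check: g1 + 4g2 + g3 = [1, 16, -3].

[1, 4, 1]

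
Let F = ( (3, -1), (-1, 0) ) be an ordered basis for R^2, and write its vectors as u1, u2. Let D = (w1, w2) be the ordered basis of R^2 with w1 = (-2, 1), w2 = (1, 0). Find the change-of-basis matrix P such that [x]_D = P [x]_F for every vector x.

Take x = uj: its F-coordinates are the j-th standard unit vector, so P e_j — column j of P — equals [uj]_D.
u1 = -w1 + w2, giving column 1 = (-1, 1); repeating for each j gives P = [[-1, 0], [1, -1]].

[[-1, 0], [1, -1]]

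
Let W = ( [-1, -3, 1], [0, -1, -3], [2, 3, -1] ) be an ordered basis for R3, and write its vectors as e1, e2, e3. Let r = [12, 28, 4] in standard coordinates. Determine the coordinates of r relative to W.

[r]_W is the unique c with M c = r, where M has columns e1, ..., e3.
Solving this 3x3 system gives c = (-4, -4, 4).
Check: -4e1 - 4e2 + 4e3 = [12, 28, 4].

[-4, -4, 4]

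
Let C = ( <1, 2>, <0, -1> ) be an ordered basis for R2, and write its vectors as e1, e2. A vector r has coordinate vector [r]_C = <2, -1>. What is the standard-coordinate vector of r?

<2, 5>

The coordinates say r = 2e1 - e2; adding the scaled basis vectors gives <2, 5>.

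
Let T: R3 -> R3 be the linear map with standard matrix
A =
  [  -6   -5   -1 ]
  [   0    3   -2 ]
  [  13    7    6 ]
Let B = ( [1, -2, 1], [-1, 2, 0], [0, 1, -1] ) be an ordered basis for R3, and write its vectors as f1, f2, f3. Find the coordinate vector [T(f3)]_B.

Column 3 of [T]_B is the B-coordinate vector of T(f3).
In standard coordinates T(f3) = A f3 = [-4, 5, 1].
Converting to B: [-4, 5, 1] = -2f1 + 2f2 - 3f3, so the coordinate vector is [-2, 2, -3].

[-2, 2, -3]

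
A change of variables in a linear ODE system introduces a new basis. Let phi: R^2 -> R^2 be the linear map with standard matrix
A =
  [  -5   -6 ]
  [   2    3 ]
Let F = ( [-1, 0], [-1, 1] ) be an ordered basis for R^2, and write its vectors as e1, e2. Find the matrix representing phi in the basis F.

The j-th column of [phi]_F is [phi(ej)]_F.
phi(e1) = A e1 = [5, -2] = -3e1 - 2e2, so column 1 is [-3, -2].
Repeating for e2 and assembling the columns gives [[-3, 0], [-2, 1]].

[[-3, 0], [-2, 1]]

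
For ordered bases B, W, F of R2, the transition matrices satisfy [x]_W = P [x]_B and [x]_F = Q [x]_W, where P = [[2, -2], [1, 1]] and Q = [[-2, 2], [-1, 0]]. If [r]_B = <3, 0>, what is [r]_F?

<-6, -6>

Apply P to get W-coordinates <6, 3>, then Q to get F-coordinates.
The result is [r]_F = <-6, -6>.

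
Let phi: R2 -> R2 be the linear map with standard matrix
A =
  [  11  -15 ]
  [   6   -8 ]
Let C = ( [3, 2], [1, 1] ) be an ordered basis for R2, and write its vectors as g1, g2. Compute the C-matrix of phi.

Let P have columns g1, g2. Then [phi]_C = P^(-1) A P.
Here det P = 1, so P^(-1) is integer; computing A P first and then P^(-1)(A P) gives [[1, -2], [0, 2]].

[[1, -2], [0, 2]]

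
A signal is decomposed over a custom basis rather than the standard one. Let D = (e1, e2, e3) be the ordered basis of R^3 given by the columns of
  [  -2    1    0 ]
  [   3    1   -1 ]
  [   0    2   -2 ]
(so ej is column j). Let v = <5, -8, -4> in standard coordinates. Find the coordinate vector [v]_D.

We seek scalars with c_1 e1 + ... + c_3 e3 = v; equivalently solve M c = v where the columns of M are e1, ..., e3.
Gaussian elimination on [M | v] yields c = (-2, 1, 3).
Check: -2e1 + e2 + 3e3 = <5, -8, -4>.

<-2, 1, 3>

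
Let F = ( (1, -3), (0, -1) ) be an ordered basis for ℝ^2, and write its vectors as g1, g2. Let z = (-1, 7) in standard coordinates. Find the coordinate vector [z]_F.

[z]_F is the unique c with M c = z, where M has columns g1, g2.
System: c_1 + 0c_2 = -1, -3c_1 - c_2 = 7; solving gives c_1 = -1, c_2 = -4.
Check: -g1 - 4g2 = (-1, 7).

(-1, -4)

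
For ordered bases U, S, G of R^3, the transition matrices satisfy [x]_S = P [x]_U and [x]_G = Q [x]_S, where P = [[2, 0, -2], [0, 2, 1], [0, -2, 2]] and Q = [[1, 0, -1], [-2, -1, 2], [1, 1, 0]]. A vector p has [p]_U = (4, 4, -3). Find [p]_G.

Composing the changes, [p]_G = Q P [p]_U.
Q P = [[2, 2, -4], [-4, -6, 7], [2, 2, -1]]; applying this to (4, 4, -3) gives (28, -61, 19).

(28, -61, 19)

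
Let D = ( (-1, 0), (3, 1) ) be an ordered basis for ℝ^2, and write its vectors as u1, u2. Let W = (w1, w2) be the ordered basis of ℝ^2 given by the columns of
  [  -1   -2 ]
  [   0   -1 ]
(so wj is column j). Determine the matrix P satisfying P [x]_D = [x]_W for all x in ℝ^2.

[[1, -1], [0, -1]]

Let M have columns uj and N have columns wj. Then for every x, N [x]_W = x = M [x]_D, so P = N^(-1) M.
Since det N = 1, N^(-1) has integer entries; multiplying gives P = [[1, -1], [0, -1]].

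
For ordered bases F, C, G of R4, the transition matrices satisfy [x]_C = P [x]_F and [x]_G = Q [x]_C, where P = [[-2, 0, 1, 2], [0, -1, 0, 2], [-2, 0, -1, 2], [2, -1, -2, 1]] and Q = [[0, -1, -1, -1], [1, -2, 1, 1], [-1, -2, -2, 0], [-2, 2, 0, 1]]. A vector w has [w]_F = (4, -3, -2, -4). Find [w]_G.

Composing the changes, [w]_G = Q P [w]_F.
Q P = [[0, 2, 3, -5], [-2, 1, -2, 1], [6, 2, 1, -10], [6, -3, -4, 1]]; applying this to (4, -3, -2, -4) gives (8, -11, 56, 37).

(8, -11, 56, 37)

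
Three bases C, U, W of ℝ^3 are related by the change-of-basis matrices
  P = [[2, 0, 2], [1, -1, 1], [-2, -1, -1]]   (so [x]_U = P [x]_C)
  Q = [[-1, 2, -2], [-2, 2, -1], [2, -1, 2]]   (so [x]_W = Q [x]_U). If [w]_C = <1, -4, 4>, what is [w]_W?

<12, 0, 7>

First [w]_U = P [w]_C = <10, 9, -2>.
Then [w]_W = Q [w]_U = <12, 0, 7>.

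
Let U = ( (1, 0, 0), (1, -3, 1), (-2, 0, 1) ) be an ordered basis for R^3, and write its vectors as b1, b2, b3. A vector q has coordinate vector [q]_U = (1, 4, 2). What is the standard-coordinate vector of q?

(1, -12, 6)

By definition q = b1 + 4b2 + 2b3.
Summing componentwise gives (1, -12, 6).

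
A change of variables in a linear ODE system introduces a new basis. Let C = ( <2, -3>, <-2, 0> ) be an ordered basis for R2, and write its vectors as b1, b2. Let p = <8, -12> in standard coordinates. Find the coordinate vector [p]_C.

<4, 0>

[p]_C is the unique c with M c = p, where M has columns b1, b2.
System: 2c_1 - 2c_2 = 8, -3c_1 + 0c_2 = -12; solving gives c_1 = 4, c_2 = 0.
Check: 4b1 + 0·b2 = <8, -12>.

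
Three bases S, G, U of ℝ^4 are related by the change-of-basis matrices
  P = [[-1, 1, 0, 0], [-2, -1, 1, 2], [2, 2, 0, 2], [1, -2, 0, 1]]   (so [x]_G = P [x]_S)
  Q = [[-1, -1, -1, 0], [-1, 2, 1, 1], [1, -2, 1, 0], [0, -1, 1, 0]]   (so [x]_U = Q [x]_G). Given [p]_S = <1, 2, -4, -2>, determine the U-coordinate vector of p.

Apply P to get G-coordinates <1, -12, 2, -5>, then Q to get U-coordinates.
The result is [p]_U = <9, -28, 27, 14>.

<9, -28, 27, 14>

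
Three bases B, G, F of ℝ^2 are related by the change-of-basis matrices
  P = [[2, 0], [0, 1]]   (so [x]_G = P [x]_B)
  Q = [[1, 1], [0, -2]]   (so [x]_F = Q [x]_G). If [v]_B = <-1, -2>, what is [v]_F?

Apply P to get G-coordinates <-2, -2>, then Q to get F-coordinates.
The result is [v]_F = <-4, 4>.

<-4, 4>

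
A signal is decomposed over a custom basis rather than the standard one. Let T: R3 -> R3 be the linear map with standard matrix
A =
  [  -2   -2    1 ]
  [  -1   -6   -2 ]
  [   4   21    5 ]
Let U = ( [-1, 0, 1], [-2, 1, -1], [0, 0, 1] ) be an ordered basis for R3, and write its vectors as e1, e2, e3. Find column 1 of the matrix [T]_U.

Compute T(e1) = A e1 = [3, -1, 1] in standard coordinates.
Then write this in U-coordinates: solve for y in y_1 e1 + ... + y_3 e3 = [3, -1, 1].
This gives y = [-1, -1, 1], which is column 1 of [T]_U.

[-1, -1, 1]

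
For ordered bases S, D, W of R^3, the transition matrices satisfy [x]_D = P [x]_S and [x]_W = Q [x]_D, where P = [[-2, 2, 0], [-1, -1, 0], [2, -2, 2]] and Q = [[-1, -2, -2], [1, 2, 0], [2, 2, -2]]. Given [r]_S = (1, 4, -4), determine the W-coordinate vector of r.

(32, -4, 30)

Composing the changes, [r]_W = Q P [r]_S.
Q P = [[0, 4, -4], [-4, 0, 0], [-10, 6, -4]]; applying this to (1, 4, -4) gives (32, -4, 30).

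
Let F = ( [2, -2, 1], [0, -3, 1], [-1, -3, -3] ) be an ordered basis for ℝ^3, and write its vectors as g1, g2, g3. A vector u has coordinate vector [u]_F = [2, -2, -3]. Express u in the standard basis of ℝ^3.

[7, 11, 9]

By definition u = 2g1 - 2g2 - 3g3.
Summing componentwise gives [7, 11, 9].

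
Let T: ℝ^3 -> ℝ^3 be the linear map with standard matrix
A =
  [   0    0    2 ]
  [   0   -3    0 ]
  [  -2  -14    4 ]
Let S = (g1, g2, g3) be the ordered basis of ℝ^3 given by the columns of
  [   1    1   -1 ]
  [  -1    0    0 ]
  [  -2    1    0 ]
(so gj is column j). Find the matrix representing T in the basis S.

The j-th column of [T]_S is [T(gj)]_S.
T(g1) = A g1 = (-4, 3, 4) = -3g1 - 2g2 - g3, so column 1 is (-3, -2, -1).
Repeating for g2, g3 and assembling the columns gives [[-3, 0, 0], [-2, 2, 2], [-1, 0, 2]].

[[-3, 0, 0], [-2, 2, 2], [-1, 0, 2]]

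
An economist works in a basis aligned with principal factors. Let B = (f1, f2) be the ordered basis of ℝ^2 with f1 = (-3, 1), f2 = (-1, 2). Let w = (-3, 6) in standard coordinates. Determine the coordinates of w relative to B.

We seek scalars with c_1 f1 + c_2 f2 = w; equivalently solve M c = w where the columns of M are f1, f2.
System: -3c_1 - c_2 = -3, c_1 + 2c_2 = 6; solving gives c_1 = 0, c_2 = 3.
Check: 0·f1 + 3f2 = (-3, 6).

(0, 3)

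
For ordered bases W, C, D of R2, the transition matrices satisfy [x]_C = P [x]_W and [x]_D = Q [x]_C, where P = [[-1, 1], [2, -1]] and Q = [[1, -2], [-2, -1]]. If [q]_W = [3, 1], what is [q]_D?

[-12, -1]

Composing the changes, [q]_D = Q P [q]_W.
Q P = [[-5, 3], [0, -1]]; applying this to [3, 1] gives [-12, -1].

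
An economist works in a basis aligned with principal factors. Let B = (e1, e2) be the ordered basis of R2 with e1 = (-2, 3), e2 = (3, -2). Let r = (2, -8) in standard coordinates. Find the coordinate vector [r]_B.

[r]_B is the unique c with M c = r, where M has columns e1, e2.
System: -2c_1 + 3c_2 = 2, 3c_1 - 2c_2 = -8; solving gives c_1 = -4, c_2 = -2.
Check: -4e1 - 2e2 = (2, -8).

(-4, -2)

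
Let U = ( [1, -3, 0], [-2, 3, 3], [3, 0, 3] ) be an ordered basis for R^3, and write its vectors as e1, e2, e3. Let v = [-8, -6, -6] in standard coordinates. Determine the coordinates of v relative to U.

[3, 1, -3]

We seek scalars with c_1 e1 + ... + c_3 e3 = v; equivalently solve M c = v where the columns of M are e1, ..., e3.
Row-reducing the augmented matrix [M | v] gives c = (3, 1, -3).
Check: 3e1 + e2 - 3e3 = [-8, -6, -6].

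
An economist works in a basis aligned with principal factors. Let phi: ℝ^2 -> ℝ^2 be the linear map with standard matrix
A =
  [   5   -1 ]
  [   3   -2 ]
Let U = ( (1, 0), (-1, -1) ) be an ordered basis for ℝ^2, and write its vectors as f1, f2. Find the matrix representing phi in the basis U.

[[2, -3], [-3, 1]]

The j-th column of [phi]_U is [phi(fj)]_U.
phi(f1) = A f1 = (5, 3) = 2f1 - 3f2, so column 1 is (2, -3).
Repeating for f2 and assembling the columns gives [[2, -3], [-3, 1]].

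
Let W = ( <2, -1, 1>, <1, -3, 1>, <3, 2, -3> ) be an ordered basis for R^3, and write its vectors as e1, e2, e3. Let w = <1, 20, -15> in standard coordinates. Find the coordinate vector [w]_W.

<-2, -4, 3>

Write w = c_1 e1 + ... + c_3 e3 and solve for the c_i.
Solving this 3x3 system gives c = (-2, -4, 3).
Check: -2e1 - 4e2 + 3e3 = <1, 20, -15>.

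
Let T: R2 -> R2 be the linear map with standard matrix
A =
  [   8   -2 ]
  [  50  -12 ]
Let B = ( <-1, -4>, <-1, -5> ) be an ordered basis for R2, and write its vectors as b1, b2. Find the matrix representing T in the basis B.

[[-2, 0], [2, -2]]

Let P have columns b1, b2. Then [T]_B = P^(-1) A P.
Here det P = 1, so P^(-1) is integer; computing A P first and then P^(-1)(A P) gives [[-2, 0], [2, -2]].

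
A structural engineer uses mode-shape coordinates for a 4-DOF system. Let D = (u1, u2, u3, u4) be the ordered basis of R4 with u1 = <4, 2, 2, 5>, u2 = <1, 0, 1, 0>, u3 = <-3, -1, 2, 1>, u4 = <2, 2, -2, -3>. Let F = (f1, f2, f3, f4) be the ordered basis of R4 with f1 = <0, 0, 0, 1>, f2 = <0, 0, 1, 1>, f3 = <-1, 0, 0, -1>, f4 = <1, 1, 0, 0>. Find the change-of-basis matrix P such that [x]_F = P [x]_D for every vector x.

Let M have columns uj and N have columns fj. Then for every x, N [x]_F = x = M [x]_D, so P = N^(-1) M.
Since det N = 1, N^(-1) has integer entries; multiplying gives P = [[1, -2, 1, -1], [2, 1, 2, -2], [-2, -1, 2, 0], [2, 0, -1, 2]].

[[1, -2, 1, -1], [2, 1, 2, -2], [-2, -1, 2, 0], [2, 0, -1, 2]]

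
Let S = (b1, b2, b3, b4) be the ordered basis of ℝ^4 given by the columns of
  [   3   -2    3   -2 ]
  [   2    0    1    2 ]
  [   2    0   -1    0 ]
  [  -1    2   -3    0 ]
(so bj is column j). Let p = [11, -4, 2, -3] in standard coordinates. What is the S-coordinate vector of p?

[1, -1, 0, -3]

[p]_S is the unique c with M c = p, where M has columns b1, ..., b4.
Solving this 4x4 system gives c = (1, -1, 0, -3).
Check: b1 - b2 + 0·b3 - 3b4 = [11, -4, 2, -3].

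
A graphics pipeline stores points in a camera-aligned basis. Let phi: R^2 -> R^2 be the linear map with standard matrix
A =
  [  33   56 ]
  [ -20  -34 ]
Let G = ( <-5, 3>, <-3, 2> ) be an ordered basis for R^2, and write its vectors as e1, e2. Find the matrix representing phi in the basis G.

Let P have columns e1, e2. Then [phi]_G = P^(-1) A P.
Here det P = -1, so P^(-1) is integer; computing A P first and then P^(-1)(A P) gives [[0, -2], [-1, -1]].

[[0, -2], [-1, -1]]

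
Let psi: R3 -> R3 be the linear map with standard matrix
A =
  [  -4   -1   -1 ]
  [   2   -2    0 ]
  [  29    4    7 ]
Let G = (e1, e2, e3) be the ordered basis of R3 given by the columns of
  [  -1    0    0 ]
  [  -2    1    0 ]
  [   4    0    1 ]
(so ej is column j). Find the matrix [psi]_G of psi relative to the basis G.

Let P have columns e1, ..., e3. Then [psi]_G = P^(-1) A P.
Here det P = -1, so P^(-1) is integer; computing A P first and then P^(-1)(A P) gives [[-2, 1, 1], [-2, 0, 2], [-1, 0, 3]].

[[-2, 1, 1], [-2, 0, 2], [-1, 0, 3]]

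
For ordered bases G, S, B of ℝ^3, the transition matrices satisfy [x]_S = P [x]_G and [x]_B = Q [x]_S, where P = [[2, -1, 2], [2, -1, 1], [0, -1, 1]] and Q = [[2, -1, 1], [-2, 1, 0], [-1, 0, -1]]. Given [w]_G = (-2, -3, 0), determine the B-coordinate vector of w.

(2, 1, -2)

Apply P to get S-coordinates (-1, -1, 3), then Q to get B-coordinates.
The result is [w]_B = (2, 1, -2).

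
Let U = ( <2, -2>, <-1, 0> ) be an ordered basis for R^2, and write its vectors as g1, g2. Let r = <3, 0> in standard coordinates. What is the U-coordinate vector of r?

<0, -3>

We seek scalars with c_1 g1 + c_2 g2 = r; equivalently solve M c = r where the columns of M are g1, g2.
System: 2c_1 - c_2 = 3, -2c_1 + 0c_2 = 0; solving gives c_1 = 0, c_2 = -3.
Check: 0·g1 - 3g2 = <3, 0>.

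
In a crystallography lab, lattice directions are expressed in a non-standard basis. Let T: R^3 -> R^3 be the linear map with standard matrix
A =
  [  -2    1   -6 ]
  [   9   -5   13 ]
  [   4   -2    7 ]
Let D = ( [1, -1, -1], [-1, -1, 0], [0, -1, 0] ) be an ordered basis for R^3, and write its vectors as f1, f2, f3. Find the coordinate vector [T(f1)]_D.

[1, -2, 0]

Compute T(f1) = A f1 = [3, 1, -1] in standard coordinates.
Then write this in D-coordinates: solve for y in y_1 f1 + ... + y_3 f3 = [3, 1, -1].
This gives y = [1, -2, 0], which is column 1 of [T]_D.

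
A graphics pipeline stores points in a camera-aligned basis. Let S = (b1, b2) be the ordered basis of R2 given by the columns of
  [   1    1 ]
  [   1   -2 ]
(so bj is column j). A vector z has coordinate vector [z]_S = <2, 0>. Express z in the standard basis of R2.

<2, 2>

The coordinates say z = 2b1 + 0·b2; adding the scaled basis vectors gives <2, 2>.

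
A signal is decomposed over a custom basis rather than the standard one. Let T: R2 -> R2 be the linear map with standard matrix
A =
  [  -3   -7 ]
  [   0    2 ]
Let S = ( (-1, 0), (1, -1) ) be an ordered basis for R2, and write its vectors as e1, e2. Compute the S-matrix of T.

[[-3, -2], [0, 2]]

The j-th column of [T]_S is [T(ej)]_S.
T(e1) = A e1 = (3, 0) = -3e1 + 0·e2, so column 1 is (-3, 0).
Repeating for e2 and assembling the columns gives [[-3, -2], [0, 2]].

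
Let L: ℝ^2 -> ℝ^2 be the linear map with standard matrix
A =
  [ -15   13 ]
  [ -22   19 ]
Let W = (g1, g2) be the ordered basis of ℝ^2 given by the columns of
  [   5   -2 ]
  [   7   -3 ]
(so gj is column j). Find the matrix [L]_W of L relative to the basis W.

With P the matrix whose columns are g1, g2, [L]_W = P^(-1) A P.
Column by column: L(g1) = A g1 = <16, 23>; its W-coordinates <2, -3> give column 1.
Continuing for each basis vector yields [L]_W = [[2, -1], [-3, 2]].

[[2, -1], [-3, 2]]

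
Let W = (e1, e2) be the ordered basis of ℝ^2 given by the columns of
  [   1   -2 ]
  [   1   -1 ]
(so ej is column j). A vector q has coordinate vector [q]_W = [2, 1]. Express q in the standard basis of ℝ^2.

[0, 1]

q = M [q]_W, where M has columns e1, e2.
Carrying out the matrix-vector product, q = [0, 1].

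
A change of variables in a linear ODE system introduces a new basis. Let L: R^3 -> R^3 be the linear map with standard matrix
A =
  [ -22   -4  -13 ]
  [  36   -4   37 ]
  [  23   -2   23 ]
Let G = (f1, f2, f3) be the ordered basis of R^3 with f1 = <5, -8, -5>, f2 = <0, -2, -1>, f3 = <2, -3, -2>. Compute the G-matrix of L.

[[-3, 3, -2], [-3, -2, 0], [1, 3, 2]]

With P the matrix whose columns are f1, ..., f3, [L]_G = P^(-1) A P.
Column by column: L(f1) = A f1 = <-13, 27, 16>; its G-coordinates <-3, -3, 1> give column 1.
Continuing for each basis vector yields [L]_G = [[-3, 3, -2], [-3, -2, 0], [1, 3, 2]].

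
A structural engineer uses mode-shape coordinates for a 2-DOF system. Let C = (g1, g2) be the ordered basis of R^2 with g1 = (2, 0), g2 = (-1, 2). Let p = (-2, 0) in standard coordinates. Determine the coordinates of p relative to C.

(-1, 0)

[p]_C is the unique c with M c = p, where M has columns g1, g2.
System: 2c_1 - c_2 = -2, 0c_1 + 2c_2 = 0; solving gives c_1 = -1, c_2 = 0.
Check: -g1 + 0·g2 = (-2, 0).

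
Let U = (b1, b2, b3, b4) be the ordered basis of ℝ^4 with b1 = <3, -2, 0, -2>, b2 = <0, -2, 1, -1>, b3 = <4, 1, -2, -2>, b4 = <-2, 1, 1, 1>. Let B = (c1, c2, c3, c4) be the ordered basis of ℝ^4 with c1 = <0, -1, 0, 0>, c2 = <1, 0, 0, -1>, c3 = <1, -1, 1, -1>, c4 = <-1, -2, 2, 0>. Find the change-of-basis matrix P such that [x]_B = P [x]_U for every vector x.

Let M have columns bj and N have columns cj. Then for every x, N [x]_B = x = M [x]_U, so P = N^(-1) M.
Since det N = -1, N^(-1) has integer entries; multiplying gives P = [[2, 1, 1, -2], [0, 2, 0, 0], [2, -1, 2, -1], [-1, 1, -2, 1]].

[[2, 1, 1, -2], [0, 2, 0, 0], [2, -1, 2, -1], [-1, 1, -2, 1]]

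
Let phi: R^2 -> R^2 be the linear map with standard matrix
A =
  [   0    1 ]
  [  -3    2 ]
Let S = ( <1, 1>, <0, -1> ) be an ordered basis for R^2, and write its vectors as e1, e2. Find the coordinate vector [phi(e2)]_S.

<-1, 1>

Column 2 of [phi]_S is the S-coordinate vector of phi(e2).
In standard coordinates phi(e2) = A e2 = <-1, -2>.
Converting to S: <-1, -2> = -e1 + e2, so the coordinate vector is <-1, 1>.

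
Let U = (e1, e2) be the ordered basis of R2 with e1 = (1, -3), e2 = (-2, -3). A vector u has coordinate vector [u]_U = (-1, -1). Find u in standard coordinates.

(1, 6)

u = M [u]_U, where M has columns e1, e2.
Carrying out the matrix-vector product, u = (1, 6).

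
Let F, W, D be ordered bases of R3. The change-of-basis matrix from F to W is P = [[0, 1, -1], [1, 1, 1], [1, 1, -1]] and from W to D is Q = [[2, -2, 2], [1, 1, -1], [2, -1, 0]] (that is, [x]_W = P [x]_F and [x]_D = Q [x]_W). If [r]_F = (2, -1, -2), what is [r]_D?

Composing the changes, [r]_D = Q P [r]_F.
Q P = [[0, 2, -6], [0, 1, 1], [-1, 1, -3]]; applying this to (2, -1, -2) gives (10, -3, 3).

(10, -3, 3)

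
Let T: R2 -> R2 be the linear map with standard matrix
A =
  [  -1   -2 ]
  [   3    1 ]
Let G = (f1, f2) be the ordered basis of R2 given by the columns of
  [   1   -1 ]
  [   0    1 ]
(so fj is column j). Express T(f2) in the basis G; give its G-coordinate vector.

Column 2 of [T]_G is the G-coordinate vector of T(f2).
In standard coordinates T(f2) = A f2 = <-1, -2>.
Converting to G: <-1, -2> = -3f1 - 2f2, so the coordinate vector is <-3, -2>.

<-3, -2>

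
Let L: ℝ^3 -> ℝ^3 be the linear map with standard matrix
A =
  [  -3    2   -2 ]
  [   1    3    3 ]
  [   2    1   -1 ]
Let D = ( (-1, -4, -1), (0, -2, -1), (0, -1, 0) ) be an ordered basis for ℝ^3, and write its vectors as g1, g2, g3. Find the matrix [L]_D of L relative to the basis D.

Let P have columns g1, ..., g3. Then [L]_D = P^(-1) A P.
Here det P = 1, so P^(-1) is integer; computing A P first and then P^(-1)(A P) gives [[3, 2, 2], [2, -1, -1], [0, 3, -3]].

[[3, 2, 2], [2, -1, -1], [0, 3, -3]]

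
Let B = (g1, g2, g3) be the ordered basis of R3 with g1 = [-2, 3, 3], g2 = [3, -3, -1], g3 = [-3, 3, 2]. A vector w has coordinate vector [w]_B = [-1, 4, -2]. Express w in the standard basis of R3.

[20, -21, -11]

By definition w = -g1 + 4g2 - 2g3.
Summing componentwise gives [20, -21, -11].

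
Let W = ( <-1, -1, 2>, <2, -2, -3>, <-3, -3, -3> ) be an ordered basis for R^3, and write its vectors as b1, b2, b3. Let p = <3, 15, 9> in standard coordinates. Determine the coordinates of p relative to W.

We seek scalars with c_1 b1 + ... + c_3 b3 = p; equivalently solve M c = p where the columns of M are b1, ..., b3.
Solving this 3x3 system gives c = (-3, -3, -2).
Check: -3b1 - 3b2 - 2b3 = <3, 15, 9>.

<-3, -3, -2>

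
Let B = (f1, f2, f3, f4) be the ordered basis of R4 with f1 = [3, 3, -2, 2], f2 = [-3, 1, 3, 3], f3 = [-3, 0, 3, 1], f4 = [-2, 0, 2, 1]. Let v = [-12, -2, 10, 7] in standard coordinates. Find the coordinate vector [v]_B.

[-2, 4, -4, 3]

[v]_B is the unique c with M c = v, where M has columns f1, ..., f4.
Solving this 4x4 system gives c = (-2, 4, -4, 3).
Check: -2f1 + 4f2 - 4f3 + 3f4 = [-12, -2, 10, 7].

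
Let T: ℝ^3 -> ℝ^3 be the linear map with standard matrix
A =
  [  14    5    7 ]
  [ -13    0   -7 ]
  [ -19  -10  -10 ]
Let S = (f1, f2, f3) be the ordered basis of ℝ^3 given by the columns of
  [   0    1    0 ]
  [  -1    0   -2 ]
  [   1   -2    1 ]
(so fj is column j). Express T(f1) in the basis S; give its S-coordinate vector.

Column 1 of [T]_S is the S-coordinate vector of T(f1).
In standard coordinates T(f1) = A f1 = <2, -7, 0>.
Converting to S: <2, -7, 0> = f1 + 2f2 + 3f3, so the coordinate vector is <1, 2, 3>.

<1, 2, 3>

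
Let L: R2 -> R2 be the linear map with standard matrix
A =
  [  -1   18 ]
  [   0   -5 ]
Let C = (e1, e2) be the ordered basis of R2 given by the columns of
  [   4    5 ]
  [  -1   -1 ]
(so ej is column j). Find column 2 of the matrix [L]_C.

(-2, -3)

Compute L(e2) = A e2 = (-23, 5) in standard coordinates.
Then write this in C-coordinates: solve for y in y_1 e1 + y_2 e2 = (-23, 5).
This gives y = (-2, -3), which is column 2 of [L]_C.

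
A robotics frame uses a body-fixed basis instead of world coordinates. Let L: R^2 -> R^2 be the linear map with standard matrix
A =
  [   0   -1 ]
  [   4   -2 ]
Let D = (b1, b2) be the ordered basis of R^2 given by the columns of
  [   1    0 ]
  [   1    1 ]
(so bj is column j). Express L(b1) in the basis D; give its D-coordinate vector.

<-1, 3>

Compute L(b1) = A b1 = <-1, 2> in standard coordinates.
Then write this in D-coordinates: solve for y in y_1 b1 + y_2 b2 = <-1, 2>.
This gives y = <-1, 3>, which is column 1 of [L]_D.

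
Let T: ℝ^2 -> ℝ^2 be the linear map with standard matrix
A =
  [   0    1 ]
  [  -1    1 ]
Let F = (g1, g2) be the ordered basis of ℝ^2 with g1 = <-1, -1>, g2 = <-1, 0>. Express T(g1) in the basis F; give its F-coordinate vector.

Compute T(g1) = A g1 = <-1, 0> in standard coordinates.
Then write this in F-coordinates: solve for y in y_1 g1 + y_2 g2 = <-1, 0>.
This gives y = <0, 1>, which is column 1 of [T]_F.

<0, 1>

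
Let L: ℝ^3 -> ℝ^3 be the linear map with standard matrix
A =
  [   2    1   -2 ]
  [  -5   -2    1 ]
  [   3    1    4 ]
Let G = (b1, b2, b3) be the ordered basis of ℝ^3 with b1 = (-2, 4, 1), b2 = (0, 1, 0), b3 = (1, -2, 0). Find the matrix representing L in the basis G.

[[2, 1, 1], [-1, 0, -1], [2, 3, 2]]

With P the matrix whose columns are b1, ..., b3, [L]_G = P^(-1) A P.
Column by column: L(b1) = A b1 = (-2, 3, 2); its G-coordinates (2, -1, 2) give column 1.
Continuing for each basis vector yields [L]_G = [[2, 1, 1], [-1, 0, -1], [2, 3, 2]].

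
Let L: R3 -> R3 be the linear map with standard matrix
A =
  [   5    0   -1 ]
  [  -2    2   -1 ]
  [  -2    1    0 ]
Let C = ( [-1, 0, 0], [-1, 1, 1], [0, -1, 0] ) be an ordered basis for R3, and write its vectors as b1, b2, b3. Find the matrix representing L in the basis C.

With P the matrix whose columns are b1, ..., b3, [L]_C = P^(-1) A P.
Column by column: L(b1) = A b1 = [-5, 2, 2]; its C-coordinates [3, 2, 0] give column 1.
Continuing for each basis vector yields [L]_C = [[3, 3, 1], [2, 3, -1], [0, 0, 1]].

[[3, 3, 1], [2, 3, -1], [0, 0, 1]]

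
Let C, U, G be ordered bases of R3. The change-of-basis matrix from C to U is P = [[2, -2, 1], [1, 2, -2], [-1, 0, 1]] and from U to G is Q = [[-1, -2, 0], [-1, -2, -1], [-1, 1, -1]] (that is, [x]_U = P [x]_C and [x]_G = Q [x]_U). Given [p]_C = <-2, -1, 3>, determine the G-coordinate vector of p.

<19, 14, -16>

First [p]_U = P [p]_C = <1, -10, 5>.
Then [p]_G = Q [p]_U = <19, 14, -16>.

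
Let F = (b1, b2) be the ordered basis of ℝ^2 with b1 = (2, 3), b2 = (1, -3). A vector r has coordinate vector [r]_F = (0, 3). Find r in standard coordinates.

The coordinates say r = 0·b1 + 3b2; adding the scaled basis vectors gives (3, -9).

(3, -9)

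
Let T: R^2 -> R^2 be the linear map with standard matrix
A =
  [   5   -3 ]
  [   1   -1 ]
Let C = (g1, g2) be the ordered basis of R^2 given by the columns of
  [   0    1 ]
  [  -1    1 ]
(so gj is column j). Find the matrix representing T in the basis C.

[[2, 2], [3, 2]]

Let P have columns g1, g2. Then [T]_C = P^(-1) A P.
Here det P = 1, so P^(-1) is integer; computing A P first and then P^(-1)(A P) gives [[2, 2], [3, 2]].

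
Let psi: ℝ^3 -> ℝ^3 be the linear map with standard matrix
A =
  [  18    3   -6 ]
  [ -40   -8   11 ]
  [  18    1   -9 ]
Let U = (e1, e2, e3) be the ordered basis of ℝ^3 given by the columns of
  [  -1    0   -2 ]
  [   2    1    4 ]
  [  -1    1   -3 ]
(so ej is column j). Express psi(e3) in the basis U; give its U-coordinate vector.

<2, 3, 2>

Column 3 of [psi]_U is the U-coordinate vector of psi(e3).
In standard coordinates psi(e3) = A e3 = <-6, 15, -5>.
Converting to U: <-6, 15, -5> = 2e1 + 3e2 + 2e3, so the coordinate vector is <2, 3, 2>.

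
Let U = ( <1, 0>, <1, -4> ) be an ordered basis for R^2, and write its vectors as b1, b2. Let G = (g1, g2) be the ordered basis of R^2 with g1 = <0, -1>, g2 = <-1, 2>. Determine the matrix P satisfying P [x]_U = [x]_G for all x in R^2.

[[-2, 2], [-1, -1]]

Take x = bj: its U-coordinates are the j-th standard unit vector, so P e_j — column j of P — equals [bj]_G.
b1 = -2g1 - g2, giving column 1 = <-2, -1>; repeating for each j gives P = [[-2, 2], [-1, -1]].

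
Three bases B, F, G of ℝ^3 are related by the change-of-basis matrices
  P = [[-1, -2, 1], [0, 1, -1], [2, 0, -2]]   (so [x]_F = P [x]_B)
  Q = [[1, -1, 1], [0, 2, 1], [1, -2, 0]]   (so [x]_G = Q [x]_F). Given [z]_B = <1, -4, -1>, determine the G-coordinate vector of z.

First [z]_F = P [z]_B = <6, -3, 4>.
Then [z]_G = Q [z]_F = <13, -2, 12>.

<13, -2, 12>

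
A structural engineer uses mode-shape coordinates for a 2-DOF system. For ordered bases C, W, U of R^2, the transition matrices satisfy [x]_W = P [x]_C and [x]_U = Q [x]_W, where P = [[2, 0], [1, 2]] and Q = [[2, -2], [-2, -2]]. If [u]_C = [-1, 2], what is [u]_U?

Composing the changes, [u]_U = Q P [u]_C.
Q P = [[2, -4], [-6, -4]]; applying this to [-1, 2] gives [-10, -2].

[-10, -2]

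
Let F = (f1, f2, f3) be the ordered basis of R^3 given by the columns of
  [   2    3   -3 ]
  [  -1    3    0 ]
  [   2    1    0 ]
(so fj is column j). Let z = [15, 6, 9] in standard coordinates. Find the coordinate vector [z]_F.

Write z = c_1 f1 + ... + c_3 f3 and solve for the c_i.
Solving this 3x3 system gives c = (3, 3, 0).
Check: 3f1 + 3f2 + 0·f3 = [15, 6, 9].

[3, 3, 0]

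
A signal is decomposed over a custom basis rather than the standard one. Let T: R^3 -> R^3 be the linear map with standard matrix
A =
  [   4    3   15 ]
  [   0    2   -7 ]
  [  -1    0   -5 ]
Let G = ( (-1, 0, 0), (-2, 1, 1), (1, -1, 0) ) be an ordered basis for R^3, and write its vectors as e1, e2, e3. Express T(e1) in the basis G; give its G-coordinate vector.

Column 1 of [T]_G is the G-coordinate vector of T(e1).
In standard coordinates T(e1) = A e1 = (-4, 0, 1).
Converting to G: (-4, 0, 1) = 3e1 + e2 + e3, so the coordinate vector is (3, 1, 1).

(3, 1, 1)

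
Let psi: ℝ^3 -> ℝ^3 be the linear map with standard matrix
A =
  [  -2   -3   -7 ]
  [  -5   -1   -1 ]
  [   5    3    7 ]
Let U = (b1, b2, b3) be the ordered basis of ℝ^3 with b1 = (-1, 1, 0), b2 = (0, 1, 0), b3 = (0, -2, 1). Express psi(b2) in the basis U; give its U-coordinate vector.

(3, 2, 3)

Compute psi(b2) = A b2 = (-3, -1, 3) in standard coordinates.
Then write this in U-coordinates: solve for y in y_1 b1 + ... + y_3 b3 = (-3, -1, 3).
This gives y = (3, 2, 3), which is column 2 of [psi]_U.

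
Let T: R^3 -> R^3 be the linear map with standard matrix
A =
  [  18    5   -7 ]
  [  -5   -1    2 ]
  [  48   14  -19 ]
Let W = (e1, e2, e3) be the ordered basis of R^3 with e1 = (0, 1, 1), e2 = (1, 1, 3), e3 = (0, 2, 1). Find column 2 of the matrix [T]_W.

Column 2 of [T]_W is the W-coordinate vector of T(e2).
In standard coordinates T(e2) = A e2 = (2, 0, 5).
Converting to W: (2, 0, 5) = 0·e1 + 2e2 - e3, so the coordinate vector is (0, 2, -1).

(0, 2, -1)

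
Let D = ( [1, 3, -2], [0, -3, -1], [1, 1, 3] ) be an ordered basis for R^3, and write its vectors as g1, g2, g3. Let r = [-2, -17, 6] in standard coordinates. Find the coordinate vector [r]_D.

[-3, 3, 1]

We seek scalars with c_1 g1 + ... + c_3 g3 = r; equivalently solve M c = r where the columns of M are g1, ..., g3.
Gaussian elimination on [M | r] yields c = (-3, 3, 1).
Check: -3g1 + 3g2 + g3 = [-2, -17, 6].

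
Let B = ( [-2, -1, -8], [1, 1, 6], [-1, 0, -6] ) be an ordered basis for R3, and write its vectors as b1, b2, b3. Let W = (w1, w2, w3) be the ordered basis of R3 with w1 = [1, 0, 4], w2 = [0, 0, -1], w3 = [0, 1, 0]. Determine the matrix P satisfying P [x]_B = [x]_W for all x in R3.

[[-2, 1, -1], [0, -2, 2], [-1, 1, 0]]

Column j of P is [bj]_W, since P maps B-coordinates to W-coordinates.
Expressing b1 in W: b1 = -2w1 + 0·w2 - w3, so column 1 of P is [-2, 0, -1].
Doing the same for each bj gives P = [[-2, 1, -1], [0, -2, 2], [-1, 1, 0]].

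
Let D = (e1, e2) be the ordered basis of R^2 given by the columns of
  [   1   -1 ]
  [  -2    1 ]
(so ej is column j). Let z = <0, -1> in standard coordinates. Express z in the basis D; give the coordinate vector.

<1, 1>

Write z = c_1 e1 + c_2 e2 and solve for the c_i.
System: c_1 - c_2 = 0, -2c_1 + c_2 = -1; solving gives c_1 = 1, c_2 = 1.
Check: e1 + e2 = <0, -1>.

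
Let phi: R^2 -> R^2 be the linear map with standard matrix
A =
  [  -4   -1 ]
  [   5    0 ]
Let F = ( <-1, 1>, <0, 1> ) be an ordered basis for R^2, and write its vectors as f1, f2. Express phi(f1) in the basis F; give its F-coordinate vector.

Column 1 of [phi]_F is the F-coordinate vector of phi(f1).
In standard coordinates phi(f1) = A f1 = <3, -5>.
Converting to F: <3, -5> = -3f1 - 2f2, so the coordinate vector is <-3, -2>.

<-3, -2>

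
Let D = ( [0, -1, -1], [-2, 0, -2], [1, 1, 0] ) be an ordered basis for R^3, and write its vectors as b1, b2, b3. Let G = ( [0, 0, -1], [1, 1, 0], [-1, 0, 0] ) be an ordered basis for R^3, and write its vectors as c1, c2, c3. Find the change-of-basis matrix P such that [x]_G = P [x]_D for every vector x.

[[1, 2, 0], [-1, 0, 1], [-1, 2, 0]]

Let M have columns bj and N have columns cj. Then for every x, N [x]_G = x = M [x]_D, so P = N^(-1) M.
Since det N = -1, N^(-1) has integer entries; multiplying gives P = [[1, 2, 0], [-1, 0, 1], [-1, 2, 0]].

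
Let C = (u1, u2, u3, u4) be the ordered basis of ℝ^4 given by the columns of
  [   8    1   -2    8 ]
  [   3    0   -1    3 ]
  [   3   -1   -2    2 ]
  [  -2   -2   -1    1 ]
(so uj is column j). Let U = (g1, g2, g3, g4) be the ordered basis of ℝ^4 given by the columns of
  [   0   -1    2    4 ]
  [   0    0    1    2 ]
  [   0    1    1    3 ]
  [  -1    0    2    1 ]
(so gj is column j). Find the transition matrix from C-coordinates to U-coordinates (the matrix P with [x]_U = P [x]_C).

Column j of P is [uj]_U, since P maps C-coordinates to U-coordinates.
Expressing u1 in U: u1 = 2g1 - 2g2 - g3 + 2g4, so column 1 of P is <2, -2, -1, 2>.
Doing the same for each uj gives P = [[2, 2, 2, 2], [-2, -1, 0, -2], [-1, 0, 1, 1], [2, 0, -1, 1]].

[[2, 2, 2, 2], [-2, -1, 0, -2], [-1, 0, 1, 1], [2, 0, -1, 1]]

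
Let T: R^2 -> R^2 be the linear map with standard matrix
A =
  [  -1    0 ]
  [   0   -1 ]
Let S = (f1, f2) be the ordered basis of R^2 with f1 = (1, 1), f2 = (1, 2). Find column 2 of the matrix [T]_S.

(0, -1)

Column 2 of [T]_S is the S-coordinate vector of T(f2).
In standard coordinates T(f2) = A f2 = (-1, -2).
Converting to S: (-1, -2) = 0·f1 - f2, so the coordinate vector is (0, -1).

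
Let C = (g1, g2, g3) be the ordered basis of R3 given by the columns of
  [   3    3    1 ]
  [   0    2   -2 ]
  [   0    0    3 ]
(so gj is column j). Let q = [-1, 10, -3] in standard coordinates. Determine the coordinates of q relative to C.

[-4, 4, -1]

Write q = c_1 g1 + ... + c_3 g3 and solve for the c_i.
Solving this 3x3 system gives c = (-4, 4, -1).
Check: -4g1 + 4g2 - g3 = [-1, 10, -3].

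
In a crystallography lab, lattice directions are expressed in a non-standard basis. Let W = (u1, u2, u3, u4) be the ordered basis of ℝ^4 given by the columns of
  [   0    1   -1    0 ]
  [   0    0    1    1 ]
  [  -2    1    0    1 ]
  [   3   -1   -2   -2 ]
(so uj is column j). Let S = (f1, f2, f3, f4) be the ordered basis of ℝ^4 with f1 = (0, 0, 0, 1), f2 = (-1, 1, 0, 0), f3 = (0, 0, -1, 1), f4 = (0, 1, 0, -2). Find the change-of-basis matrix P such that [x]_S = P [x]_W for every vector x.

[[1, 2, -2, 1], [0, -1, 1, 0], [2, -1, 0, -1], [0, 1, 0, 1]]

Take x = uj: its W-coordinates are the j-th standard unit vector, so P e_j — column j of P — equals [uj]_S.
u1 = f1 + 0·f2 + 2f3 + 0·f4, giving column 1 = (1, 0, 2, 0); repeating for each j gives P = [[1, 2, -2, 1], [0, -1, 1, 0], [2, -1, 0, -1], [0, 1, 0, 1]].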